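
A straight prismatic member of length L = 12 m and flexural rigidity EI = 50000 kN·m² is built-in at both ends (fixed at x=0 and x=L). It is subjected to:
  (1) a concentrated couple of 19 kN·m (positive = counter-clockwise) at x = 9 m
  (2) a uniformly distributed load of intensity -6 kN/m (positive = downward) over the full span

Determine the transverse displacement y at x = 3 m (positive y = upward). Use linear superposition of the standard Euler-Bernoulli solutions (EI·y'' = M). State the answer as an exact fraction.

Load 1 — applied couple M₀=19 kN·m at a=9 m (b=L-a=3):
  y_1 = (R_Ax³/6 - M_Ax²/2)/EI  [x≤a] with R_A=57/32, M_A=95/16 = ((57/32)·3³/6 - (95/16)·3²/2)/50000 = -1197/3200000 m
Load 2 — uniform load w=-6 kN/m over full span:
  y_2 = -wx²(L-x)²/(24EI) = -(-6)·3²·(12-3)²/(24·50000) = 729/200000 m
Superposition: y = Σ y_i = 10467/3200000 m ≈ 0.003271 m

y(3) = 10467/3200000 m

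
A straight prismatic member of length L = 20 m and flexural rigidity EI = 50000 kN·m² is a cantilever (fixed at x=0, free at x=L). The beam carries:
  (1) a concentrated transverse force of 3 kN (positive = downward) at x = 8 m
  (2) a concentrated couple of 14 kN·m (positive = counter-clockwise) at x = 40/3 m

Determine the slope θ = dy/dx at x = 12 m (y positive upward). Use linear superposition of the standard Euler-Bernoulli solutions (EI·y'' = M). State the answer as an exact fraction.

Load 1 — point force P=3 kN at a=8 m (b=L-a=12):
  θ_1 = -Pa²/(2EI)  [x>a] = -3·8²/(2·50000) = -6/3125 rad
Load 2 — applied couple M₀=14 kN·m at a=40/3 m (b=L-a=20/3):
  θ_2 = M₀x/EI  [x≤a] = 14·12/50000 = 21/6250 rad
Superposition: θ = Σ θ_i = 9/6250 rad ≈ 0.001440 rad

θ(12) = 9/6250 rad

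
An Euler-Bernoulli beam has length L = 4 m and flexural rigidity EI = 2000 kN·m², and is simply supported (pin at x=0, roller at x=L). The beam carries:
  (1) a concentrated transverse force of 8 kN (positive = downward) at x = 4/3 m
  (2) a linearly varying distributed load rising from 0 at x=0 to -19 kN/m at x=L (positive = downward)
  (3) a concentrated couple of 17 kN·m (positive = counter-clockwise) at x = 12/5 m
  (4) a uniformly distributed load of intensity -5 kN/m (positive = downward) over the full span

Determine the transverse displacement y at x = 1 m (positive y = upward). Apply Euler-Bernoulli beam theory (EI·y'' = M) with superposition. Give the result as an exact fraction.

y(1) = 1377037/129600000 m

Load 1 — point force P=8 kN at a=4/3 m (b=L-a=8/3):
  y_1 = -Pbx(L²-b²-x²)/(6LEI)  [x≤a] = -8·(8/3)·1·(4²-(8/3)²-1²)/(6·4·2000) = -71/20250 m
Load 2 — triangular load w₀=-19 kN/m (0→w₀ over full span):
  y_2 = -w₀x(7L⁴-10L²x²+3x⁴)/(360LEI) = -(-19)·1·(7·4⁴-10·4²·1²+3·1⁴)/(360·4·2000) = 2071/192000 m
Load 3 — applied couple M₀=17 kN·m at a=12/5 m (b=L-a=8/5):
  y_3 = (M₀x³/(6L)+C₁x)/EI  [x≤a] with C₁=M₀(3b²-L²)/(6L)=-442/75 = (17·1³/(6·4)+(-442/75)·1)/2000 = -1037/400000 m
Load 4 — uniform load w=-5 kN/m over full span:
  y_4 = -wx(L³-2Lx²+x³)/(24EI) = -(-5)·1·(4³-2·4·1²+1³)/(24·2000) = 19/3200 m
Superposition: y = Σ y_i = 1377037/129600000 m ≈ 0.010625 m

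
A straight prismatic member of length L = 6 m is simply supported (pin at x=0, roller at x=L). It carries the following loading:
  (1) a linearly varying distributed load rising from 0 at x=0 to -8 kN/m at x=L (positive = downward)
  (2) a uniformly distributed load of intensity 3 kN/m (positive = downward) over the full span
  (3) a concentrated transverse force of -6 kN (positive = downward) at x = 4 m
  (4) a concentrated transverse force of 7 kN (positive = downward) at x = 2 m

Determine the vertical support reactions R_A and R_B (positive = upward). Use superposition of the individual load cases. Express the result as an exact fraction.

R_A = 11/3 kN, R_B = -26/3 kN

Load 1 — triangular load w₀=-8 kN/m (0→w₀ over full span):
  R_A = w₀L/6 = (-8)·6/6 = -8 kN
  R_B = w₀L/3 = (-8)·6/3 = -16 kN
Load 2 — uniform load w=3 kN/m over full span:
  R_A = wL/2 = 3·6/2 = 9 kN
  R_B = wL/2 = 3·6/2 = 9 kN
Load 3 — point force P=-6 kN at a=4 m (b=L-a=2):
  R_A = Pb/L = (-6)·2/6 = -2 kN
  R_B = Pa/L = (-6)·4/6 = -4 kN
Load 4 — point force P=7 kN at a=2 m (b=L-a=4):
  R_A = Pb/L = 7·4/6 = 14/3 kN
  R_B = Pa/L = 7·2/6 = 7/3 kN
Superposition: R_A = 11/3 kN, R_B = -26/3 kN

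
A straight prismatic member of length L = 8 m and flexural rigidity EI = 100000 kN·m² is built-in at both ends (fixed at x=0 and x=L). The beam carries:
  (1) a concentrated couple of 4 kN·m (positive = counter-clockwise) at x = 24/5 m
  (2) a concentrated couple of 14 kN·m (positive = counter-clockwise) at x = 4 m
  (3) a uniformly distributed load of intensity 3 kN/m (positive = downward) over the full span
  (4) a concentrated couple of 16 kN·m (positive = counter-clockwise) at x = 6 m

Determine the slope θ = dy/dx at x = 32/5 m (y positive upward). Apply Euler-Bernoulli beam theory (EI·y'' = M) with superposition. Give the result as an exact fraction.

Load 1 — applied couple M₀=4 kN·m at a=24/5 m (b=L-a=16/5):
  θ_1 = (R_Ax²/2 - M_Ax - M₀(x-a))/EI  [x>a] with R_A=18/25, M_A=32/25 = ((18/25)·(32/5)²/2 - (32/25)·(32/5) - 4·((32/5)-(24/5)))/100000 = 3/1953125 rad
Load 2 — applied couple M₀=14 kN·m at a=4 m (b=L-a=4):
  θ_2 = (R_Ax²/2 - M_Ax - M₀(x-a))/EI  [x>a] with R_A=21/8, M_A=7/2 = ((21/8)·(32/5)²/2 - (7/2)·(32/5) - 14·((32/5)-4))/100000 = -7/312500 rad
Load 3 — uniform load w=3 kN/m over full span:
  θ_3 = -wx(L-x)(L-2x)/(12EI) = -3·(32/5)·(8-(32/5))·(8-2·(32/5))/(12·100000) = 48/390625 rad
Load 4 — applied couple M₀=16 kN·m at a=6 m (b=L-a=2):
  θ_4 = (R_Ax²/2 - M_Ax - M₀(x-a))/EI  [x>a] with R_A=9/4, M_A=5 = ((9/4)·(32/5)²/2 - 5·(32/5) - 16·((32/5)-6))/100000 = 6/78125 rad
Superposition: θ = Σ θ_i = 1397/7812500 rad ≈ 0.000179 rad

θ(32/5) = 1397/7812500 rad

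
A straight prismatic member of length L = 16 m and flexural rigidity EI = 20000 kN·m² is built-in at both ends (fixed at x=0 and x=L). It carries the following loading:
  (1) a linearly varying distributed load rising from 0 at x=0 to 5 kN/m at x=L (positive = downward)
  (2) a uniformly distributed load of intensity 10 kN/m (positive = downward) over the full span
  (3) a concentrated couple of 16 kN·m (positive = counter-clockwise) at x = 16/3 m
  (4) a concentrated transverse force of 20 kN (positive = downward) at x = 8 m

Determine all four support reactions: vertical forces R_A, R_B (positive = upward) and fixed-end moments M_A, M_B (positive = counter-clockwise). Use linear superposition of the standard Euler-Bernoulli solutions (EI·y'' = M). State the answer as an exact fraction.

Load 1 — triangular load w₀=5 kN/m (0→w₀ over full span):
  R_A = 3w₀L/20 = 3·5·16/20 = 12 kN
  M_A = w₀L²/30 = 5·16²/30 = 128/3 kN·m
  R_B = 7w₀L/20 = 7·5·16/20 = 28 kN
  M_B = -w₀L²/20 = -5·16²/20 = -64 kN·m
Load 2 — uniform load w=10 kN/m over full span:
  R_A = wL/2 = 10·16/2 = 80 kN
  M_A = wL²/12 = 10·16²/12 = 640/3 kN·m
  R_B = wL/2 = 10·16/2 = 80 kN
  M_B = -wL²/12 = -10·16²/12 = -640/3 kN·m
Load 3 — applied couple M₀=16 kN·m at a=16/3 m (b=L-a=32/3):
  R_A = 6M₀ab/L³ = 6·16·(16/3)·(32/3)/16³ = 4/3 kN
  M_A = M₀b(2a-b)/L² = 16·(32/3)·(2·(16/3)-(32/3))/16² = 0 kN·m
  R_B = -6M₀ab/L³ = -6·16·(16/3)·(32/3)/16³ = -4/3 kN
  M_B = M₀a(2b-a)/L² = 16·(16/3)·(2·(32/3)-(16/3))/16² = 16/3 kN·m
Load 4 — point force P=20 kN at a=8 m (b=L-a=8):
  R_A = Pb²(3a+b)/L³ = 20·8²·(3·8+8)/16³ = 10 kN
  M_A = Pab²/L² = 20·8·8²/16² = 40 kN·m
  R_B = Pa²(a+3b)/L³ = 20·8²·(8+3·8)/16³ = 10 kN
  M_B = -Pa²b/L² = -20·8²·8/16² = -40 kN·m
Superposition: R_A = 310/3 kN, M_A = 296 kN·m, R_B = 350/3 kN, M_B = -312 kN·m

R_A = 310/3 kN, M_A = 296 kN·m, R_B = 350/3 kN, M_B = -312 kN·m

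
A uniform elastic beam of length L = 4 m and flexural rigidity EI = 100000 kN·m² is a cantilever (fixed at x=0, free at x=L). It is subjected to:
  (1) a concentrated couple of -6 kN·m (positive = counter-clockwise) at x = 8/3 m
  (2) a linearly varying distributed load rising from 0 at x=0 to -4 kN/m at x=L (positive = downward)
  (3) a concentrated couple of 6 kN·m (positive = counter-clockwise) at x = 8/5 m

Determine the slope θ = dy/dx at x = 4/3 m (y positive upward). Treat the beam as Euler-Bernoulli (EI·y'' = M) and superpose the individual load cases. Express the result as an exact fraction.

θ(4/3) = 163/759375 rad

Load 1 — applied couple M₀=-6 kN·m at a=8/3 m (b=L-a=4/3):
  θ_1 = M₀x/EI  [x≤a] = (-6)·(4/3)/100000 = -1/12500 rad
Load 2 — triangular load w₀=-4 kN/m (0→w₀ over full span):
  θ_2 = (w₀Lx²/4-w₀L²x/3-w₀x⁴/(24L))/EI = ((-4)·4·(4/3)²/4-(-4)·4²·(4/3)/3-(-4)·(4/3)⁴/(24·4))/100000 = 163/759375 rad
Load 3 — applied couple M₀=6 kN·m at a=8/5 m (b=L-a=12/5):
  θ_3 = M₀x/EI  [x≤a] = 6·(4/3)/100000 = 1/12500 rad
Superposition: θ = Σ θ_i = 163/759375 rad ≈ 0.000215 rad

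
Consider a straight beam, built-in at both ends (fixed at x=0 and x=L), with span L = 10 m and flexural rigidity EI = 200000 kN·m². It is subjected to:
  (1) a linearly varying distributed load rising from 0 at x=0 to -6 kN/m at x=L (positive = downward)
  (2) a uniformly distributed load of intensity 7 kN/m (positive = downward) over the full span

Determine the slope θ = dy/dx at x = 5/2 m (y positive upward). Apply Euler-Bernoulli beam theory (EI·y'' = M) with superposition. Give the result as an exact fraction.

Load 1 — triangular load w₀=-6 kN/m (0→w₀ over full span):
  θ_1 = -w₀(2x(L-x)(L-2x)(x+2L)+x²(L-x)²)/(120LEI) = -(-6)·(2·(5/2)·(10-(5/2))·(10-2·(5/2))·((5/2)+2·10)+(5/2)²·(10-(5/2))²)/(120·10·200000) = 117/1024000 rad
Load 2 — uniform load w=7 kN/m over full span:
  θ_2 = -wx(L-x)(L-2x)/(12EI) = -7·(5/2)·(10-(5/2))·(10-2·(5/2))/(12·200000) = -7/25600 rad
Superposition: θ = Σ θ_i = -163/1024000 rad ≈ -0.000159 rad

θ(5/2) = -163/1024000 rad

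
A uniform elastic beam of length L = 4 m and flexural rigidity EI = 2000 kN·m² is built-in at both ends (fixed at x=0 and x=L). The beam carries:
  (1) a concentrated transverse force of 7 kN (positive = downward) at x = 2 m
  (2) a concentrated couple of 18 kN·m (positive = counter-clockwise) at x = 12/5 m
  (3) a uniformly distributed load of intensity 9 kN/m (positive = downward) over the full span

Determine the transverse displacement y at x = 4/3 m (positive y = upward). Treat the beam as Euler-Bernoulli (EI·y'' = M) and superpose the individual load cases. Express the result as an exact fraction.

Load 1 — point force P=7 kN at a=2 m (b=L-a=2):
  y_1 = -Pb²x²(3aL-(3a+b)x)/(6L³EI)  [x≤a] = -7·2²·(4/3)²·(3·2·4-(3·2+2)·(4/3))/(6·4³·2000) = -7/8100 m
Load 2 — applied couple M₀=18 kN·m at a=12/5 m (b=L-a=8/5):
  y_2 = (R_Ax³/6 - M_Ax²/2)/EI  [x≤a] with R_A=162/25, M_A=144/25 = ((162/25)·(4/3)³/6 - (144/25)·(4/3)²/2)/2000 = -4/3125 m
Load 3 — uniform load w=9 kN/m over full span:
  y_3 = -wx²(L-x)²/(24EI) = -9·(4/3)²·(4-(4/3))²/(24·2000) = -8/3375 m
Superposition: y = Σ y_i = -4571/1012500 m ≈ -0.004515 m

y(4/3) = -4571/1012500 m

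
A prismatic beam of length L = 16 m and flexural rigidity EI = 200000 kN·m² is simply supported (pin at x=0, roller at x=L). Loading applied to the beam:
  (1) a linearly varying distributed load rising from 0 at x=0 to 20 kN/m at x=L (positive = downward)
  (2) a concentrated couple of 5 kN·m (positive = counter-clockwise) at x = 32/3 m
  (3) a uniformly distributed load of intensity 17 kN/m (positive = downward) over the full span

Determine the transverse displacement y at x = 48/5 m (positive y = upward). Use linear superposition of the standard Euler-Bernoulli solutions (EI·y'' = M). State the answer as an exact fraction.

y(48/5) = -3241846/29296875 m

Load 1 — triangular load w₀=20 kN/m (0→w₀ over full span):
  y_1 = -w₀x(7L⁴-10L²x²+3x⁴)/(360LEI) = -20·(48/5)·(7·16⁴-10·16²·(48/5)²+3·(48/5)⁴)/(360·16·200000) = -1212416/29296875 m
Load 2 — applied couple M₀=5 kN·m at a=32/3 m (b=L-a=16/3):
  y_2 = (M₀x³/(6L)+C₁x)/EI  [x≤a] with C₁=M₀(3b²-L²)/(6L)=-80/9 = (5·(48/5)³/(6·16)+(-80/9)·(48/5))/200000 = -46/234375 m
Load 3 — uniform load w=17 kN/m over full span:
  y_3 = -wx(L³-2Lx²+x³)/(24EI) = -17·(48/5)·(16³-2·16·(48/5)²+(48/5)³)/(24·200000) = -134912/1953125 m
Superposition: y = Σ y_i = -3241846/29296875 m ≈ -0.110655 m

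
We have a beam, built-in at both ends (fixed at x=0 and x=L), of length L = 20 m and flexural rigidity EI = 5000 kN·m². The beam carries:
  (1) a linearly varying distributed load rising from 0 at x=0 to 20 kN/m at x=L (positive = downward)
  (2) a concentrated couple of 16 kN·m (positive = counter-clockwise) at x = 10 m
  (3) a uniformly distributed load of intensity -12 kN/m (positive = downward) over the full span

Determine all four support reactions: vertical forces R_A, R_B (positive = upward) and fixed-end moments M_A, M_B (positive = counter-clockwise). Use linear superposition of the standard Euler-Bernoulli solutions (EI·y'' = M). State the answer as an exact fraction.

R_A = -294/5 kN, M_A = -388/3 kN·m, R_B = 94/5 kN, M_B = 4 kN·m

Load 1 — triangular load w₀=20 kN/m (0→w₀ over full span):
  R_A = 3w₀L/20 = 3·20·20/20 = 60 kN
  M_A = w₀L²/30 = 20·20²/30 = 800/3 kN·m
  R_B = 7w₀L/20 = 7·20·20/20 = 140 kN
  M_B = -w₀L²/20 = -20·20²/20 = -400 kN·m
Load 2 — applied couple M₀=16 kN·m at a=10 m (b=L-a=10):
  R_A = 6M₀ab/L³ = 6·16·10·10/20³ = 6/5 kN
  M_A = M₀b(2a-b)/L² = 16·10·(2·10-10)/20² = 4 kN·m
  R_B = -6M₀ab/L³ = -6·16·10·10/20³ = -6/5 kN
  M_B = M₀a(2b-a)/L² = 16·10·(2·10-10)/20² = 4 kN·m
Load 3 — uniform load w=-12 kN/m over full span:
  R_A = wL/2 = (-12)·20/2 = -120 kN
  M_A = wL²/12 = (-12)·20²/12 = -400 kN·m
  R_B = wL/2 = (-12)·20/2 = -120 kN
  M_B = -wL²/12 = -(-12)·20²/12 = 400 kN·m
Superposition: R_A = -294/5 kN, M_A = -388/3 kN·m, R_B = 94/5 kN, M_B = 4 kN·m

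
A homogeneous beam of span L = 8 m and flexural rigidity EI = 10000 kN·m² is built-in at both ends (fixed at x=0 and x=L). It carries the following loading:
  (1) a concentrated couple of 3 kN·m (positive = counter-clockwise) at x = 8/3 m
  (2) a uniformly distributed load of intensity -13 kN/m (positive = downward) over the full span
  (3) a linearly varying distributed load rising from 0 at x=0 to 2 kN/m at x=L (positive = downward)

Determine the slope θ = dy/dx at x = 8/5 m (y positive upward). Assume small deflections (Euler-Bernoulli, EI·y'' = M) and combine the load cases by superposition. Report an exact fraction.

θ(8/5) = 5867/1171875 rad

Load 1 — applied couple M₀=3 kN·m at a=8/3 m (b=L-a=16/3):
  θ_1 = (R_Ax²/2 - M_Ax)/EI  [x≤a] with R_A=1/2, M_A=0 = ((1/2)·(8/5)²/2 - 0·(8/5))/10000 = 1/15625 rad
Load 2 — uniform load w=-13 kN/m over full span:
  θ_2 = -wx(L-x)(L-2x)/(12EI) = -(-13)·(8/5)·(8-(8/5))·(8-2·(8/5))/(12·10000) = 416/78125 rad
Load 3 — triangular load w₀=2 kN/m (0→w₀ over full span):
  θ_3 = -w₀(2x(L-x)(L-2x)(x+2L)+x²(L-x)²)/(120LEI) = -2·(2·(8/5)·(8-(8/5))·(8-2·(8/5))·((8/5)+2·8)+(8/5)²·(8-(8/5))²)/(120·8·10000) = -448/1171875 rad
Superposition: θ = Σ θ_i = 5867/1171875 rad ≈ 0.005007 rad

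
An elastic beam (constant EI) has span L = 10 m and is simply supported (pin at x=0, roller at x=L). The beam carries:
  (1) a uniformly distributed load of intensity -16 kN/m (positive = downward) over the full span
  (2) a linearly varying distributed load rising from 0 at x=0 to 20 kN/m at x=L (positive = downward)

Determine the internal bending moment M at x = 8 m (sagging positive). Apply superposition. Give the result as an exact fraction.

M(8) = -32 kN·m

Load 1 — uniform load w=-16 kN/m over full span:
  M_1 = wx(L-x)/2 = (-16)·8·(10-8)/2 = -128 kN·m
Load 2 — triangular load w₀=20 kN/m (0→w₀ over full span):
  M_2 = w₀Lx/6 - w₀x³/(6L) = 20·10·8/6 - 20·8³/(6·10) = 96 kN·m
Superposition: M = Σ M_i = -32 kN·m ≈ -32.000000 kN·m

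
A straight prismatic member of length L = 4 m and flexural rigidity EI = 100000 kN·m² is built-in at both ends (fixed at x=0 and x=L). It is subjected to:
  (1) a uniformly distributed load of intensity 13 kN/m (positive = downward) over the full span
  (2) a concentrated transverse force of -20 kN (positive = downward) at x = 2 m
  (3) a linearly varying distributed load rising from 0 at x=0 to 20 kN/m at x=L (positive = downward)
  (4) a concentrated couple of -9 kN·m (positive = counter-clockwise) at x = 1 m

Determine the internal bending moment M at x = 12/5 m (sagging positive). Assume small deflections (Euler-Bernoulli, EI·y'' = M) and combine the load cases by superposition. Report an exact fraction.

M(12/5) = 3791/400 kN·m

Load 1 — uniform load w=13 kN/m over full span:
  M_1 = wLx/2 - wL²/12 - wx²/2 = 13·4·(12/5)/2 - 13·4²/12 - 13·(12/5)²/2 = 572/75 kN·m
Load 2 — point force P=-20 kN at a=2 m (b=L-a=2):
  M_2 = Pa²(a+3b)(L-x)/L³ - Pa²b/L²  [x>a] = (-20)·2²·(2+3·2)·(4-(12/5))/4³ - (-20)·2²·2/4² = -6 kN·m
Load 3 — triangular load w₀=20 kN/m (0→w₀ over full span):
  M_3 = 3w₀Lx/20 - w₀L²/30 - w₀x³/(6L) = 3·20·4·(12/5)/20 - 20·4²/30 - 20·(12/5)³/(6·4) = 496/75 kN·m
Load 4 — applied couple M₀=-9 kN·m at a=1 m (b=L-a=3):
  M_4 = R_Ax - M_A - M₀  [x>a] with R_A=-81/32, M_A=27/16 = (-81/32)·(12/5) - (27/16) - (-9) = 99/80 kN·m
Superposition: M = Σ M_i = 3791/400 kN·m ≈ 9.477500 kN·m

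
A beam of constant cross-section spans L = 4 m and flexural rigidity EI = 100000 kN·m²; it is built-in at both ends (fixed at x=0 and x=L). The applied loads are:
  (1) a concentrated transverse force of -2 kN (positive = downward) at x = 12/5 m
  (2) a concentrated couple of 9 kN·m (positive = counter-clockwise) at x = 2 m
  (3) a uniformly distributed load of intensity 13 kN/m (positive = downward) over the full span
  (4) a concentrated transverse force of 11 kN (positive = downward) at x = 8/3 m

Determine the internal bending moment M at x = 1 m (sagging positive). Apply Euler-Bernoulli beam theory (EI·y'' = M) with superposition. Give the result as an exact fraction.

Load 1 — point force P=-2 kN at a=12/5 m (b=L-a=8/5):
  M_1 = Pb²(3a+b)x/L³ - Pab²/L²  [x≤a] = (-2)·(8/5)²·(3·(12/5)+(8/5))·1/4³ - (-2)·(12/5)·(8/5)²/4² = 8/125 kN·m
Load 2 — applied couple M₀=9 kN·m at a=2 m (b=L-a=2):
  M_2 = R_Ax - M_A  [x≤a] with R_A=27/8, M_A=9/4 = (27/8)·1 - (9/4) = 9/8 kN·m
Load 3 — uniform load w=13 kN/m over full span:
  M_3 = wLx/2 - wL²/12 - wx²/2 = 13·4·1/2 - 13·4²/12 - 13·1²/2 = 13/6 kN·m
Load 4 — point force P=11 kN at a=8/3 m (b=L-a=4/3):
  M_4 = Pb²(3a+b)x/L³ - Pab²/L²  [x≤a] = 11·(4/3)²·(3·(8/3)+(4/3))·1/4³ - 11·(8/3)·(4/3)²/4² = -11/27 kN·m
Superposition: M = Σ M_i = 79603/27000 kN·m ≈ 2.948259 kN·m

M(1) = 79603/27000 kN·m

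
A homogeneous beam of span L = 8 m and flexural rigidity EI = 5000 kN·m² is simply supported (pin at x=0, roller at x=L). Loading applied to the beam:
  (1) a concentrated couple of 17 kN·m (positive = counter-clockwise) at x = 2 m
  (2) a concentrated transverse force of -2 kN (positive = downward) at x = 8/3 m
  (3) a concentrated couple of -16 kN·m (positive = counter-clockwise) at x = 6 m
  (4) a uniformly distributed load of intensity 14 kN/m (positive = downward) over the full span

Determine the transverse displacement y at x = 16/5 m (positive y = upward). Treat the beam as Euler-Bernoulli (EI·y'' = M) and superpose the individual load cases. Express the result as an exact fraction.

y(16/5) = -5056061/42187500 m

Load 1 — applied couple M₀=17 kN·m at a=2 m (b=L-a=6):
  y_1 = (M₀x³/(6L)-M₀(x-a)²/2+C₁x)/EI  [x>a] with C₁=M₀(3b²-L²)/(6L)=187/12 = (17·(16/5)³/(6·8)-17·((16/5)-2)²/2+(187/12)·(16/5))/5000 = 3077/312500 m
Load 2 — point force P=-2 kN at a=8/3 m (b=L-a=16/3):
  y_2 = -Pa(L-x)(2Lx-a²-x²)/(6LEI)  [x>a] = -(-2)·(8/3)·(8-(16/5))·(2·8·(16/5)-(8/3)²-(16/5)²)/(6·8·5000) = 7616/2109375 m
Load 3 — applied couple M₀=-16 kN·m at a=6 m (b=L-a=2):
  y_3 = (M₀x³/(6L)+C₁x)/EI  [x≤a] with C₁=M₀(3b²-L²)/(6L)=52/3 = ((-16)·(16/5)³/(6·8)+(52/3)·(16/5))/5000 = 696/78125 m
Load 4 — uniform load w=14 kN/m over full span:
  y_4 = -wx(L³-2Lx²+x³)/(24EI) = -14·(16/5)·(8³-2·8·(16/5)²+(16/5)³)/(24·5000) = -55552/390625 m
Superposition: y = Σ y_i = -5056061/42187500 m ≈ -0.119847 m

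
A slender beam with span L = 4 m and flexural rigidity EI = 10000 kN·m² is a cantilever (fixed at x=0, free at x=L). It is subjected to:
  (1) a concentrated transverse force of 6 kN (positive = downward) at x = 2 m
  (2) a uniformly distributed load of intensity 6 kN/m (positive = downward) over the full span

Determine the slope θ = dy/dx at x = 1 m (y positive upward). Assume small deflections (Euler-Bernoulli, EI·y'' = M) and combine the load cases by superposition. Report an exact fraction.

Load 1 — point force P=6 kN at a=2 m (b=L-a=2):
  θ_1 = -Px(2a-x)/(2EI)  [x≤a] = -6·1·(2·2-1)/(2·10000) = -9/10000 rad
Load 2 — uniform load w=6 kN/m over full span:
  θ_2 = -wx(x²-3Lx+3L²)/(6EI) = -6·1·(1²-3·4·1+3·4²)/(6·10000) = -37/10000 rad
Superposition: θ = Σ θ_i = -23/5000 rad ≈ -0.004600 rad

θ(1) = -23/5000 rad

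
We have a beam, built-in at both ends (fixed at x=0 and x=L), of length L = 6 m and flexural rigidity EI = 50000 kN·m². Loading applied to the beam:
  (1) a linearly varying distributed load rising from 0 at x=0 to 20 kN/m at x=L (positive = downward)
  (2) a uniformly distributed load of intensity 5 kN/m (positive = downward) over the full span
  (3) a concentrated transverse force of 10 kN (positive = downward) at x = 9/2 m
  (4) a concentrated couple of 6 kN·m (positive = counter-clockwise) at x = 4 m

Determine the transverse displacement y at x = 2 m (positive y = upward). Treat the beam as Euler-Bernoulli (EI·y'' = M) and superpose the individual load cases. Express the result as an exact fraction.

y(2) = -3167/3600000 m

Load 1 — triangular load w₀=20 kN/m (0→w₀ over full span):
  y_1 = -w₀x²(L-x)²(x+2L)/(120LEI) = -20·2²·(6-2)²·(2+2·6)/(120·6·50000) = -14/28125 m
Load 2 — uniform load w=5 kN/m over full span:
  y_2 = -wx²(L-x)²/(24EI) = -5·2²·(6-2)²/(24·50000) = -1/3750 m
Load 3 — point force P=10 kN at a=9/2 m (b=L-a=3/2):
  y_3 = -Pb²x²(3aL-(3a+b)x)/(6L³EI)  [x≤a] = -10·(3/2)²·2²·(3·(9/2)·6-(3·(9/2)+(3/2))·2)/(6·6³·50000) = -17/240000 m
Load 4 — applied couple M₀=6 kN·m at a=4 m (b=L-a=2):
  y_4 = (R_Ax³/6 - M_Ax²/2)/EI  [x≤a] with R_A=4/3, M_A=2 = ((4/3)·2³/6 - 2·2²/2)/50000 = -1/22500 m
Superposition: y = Σ y_i = -3167/3600000 m ≈ -0.000880 m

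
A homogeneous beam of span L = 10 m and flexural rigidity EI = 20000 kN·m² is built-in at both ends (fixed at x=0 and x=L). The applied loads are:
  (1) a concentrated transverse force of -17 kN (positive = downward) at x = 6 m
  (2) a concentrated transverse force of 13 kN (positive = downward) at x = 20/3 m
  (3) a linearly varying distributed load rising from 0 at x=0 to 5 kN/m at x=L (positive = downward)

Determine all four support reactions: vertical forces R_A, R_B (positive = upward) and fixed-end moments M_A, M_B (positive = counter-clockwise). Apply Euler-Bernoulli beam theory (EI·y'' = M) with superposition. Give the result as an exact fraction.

Load 1 — point force P=-17 kN at a=6 m (b=L-a=4):
  R_A = Pb²(3a+b)/L³ = (-17)·4²·(3·6+4)/10³ = -748/125 kN
  M_A = Pab²/L² = (-17)·6·4²/10² = -408/25 kN·m
  R_B = Pa²(a+3b)/L³ = (-17)·6²·(6+3·4)/10³ = -1377/125 kN
  M_B = -Pa²b/L² = -(-17)·6²·4/10² = 612/25 kN·m
Load 2 — point force P=13 kN at a=20/3 m (b=L-a=10/3):
  R_A = Pb²(3a+b)/L³ = 13·(10/3)²·(3·(20/3)+(10/3))/10³ = 91/27 kN
  M_A = Pab²/L² = 13·(20/3)·(10/3)²/10² = 260/27 kN·m
  R_B = Pa²(a+3b)/L³ = 13·(20/3)²·((20/3)+3·(10/3))/10³ = 260/27 kN
  M_B = -Pa²b/L² = -13·(20/3)²·(10/3)/10² = -520/27 kN·m
Load 3 — triangular load w₀=5 kN/m (0→w₀ over full span):
  R_A = 3w₀L/20 = 3·5·10/20 = 15/2 kN
  M_A = w₀L²/30 = 5·10²/30 = 50/3 kN·m
  R_B = 7w₀L/20 = 7·5·10/20 = 35/2 kN
  M_B = -w₀L²/20 = -5·10²/20 = -25 kN·m
Superposition: R_A = 32983/6750 kN, M_A = 6734/675 kN·m, R_B = 108767/6750 kN, M_B = -13351/675 kN·m

R_A = 32983/6750 kN, M_A = 6734/675 kN·m, R_B = 108767/6750 kN, M_B = -13351/675 kN·m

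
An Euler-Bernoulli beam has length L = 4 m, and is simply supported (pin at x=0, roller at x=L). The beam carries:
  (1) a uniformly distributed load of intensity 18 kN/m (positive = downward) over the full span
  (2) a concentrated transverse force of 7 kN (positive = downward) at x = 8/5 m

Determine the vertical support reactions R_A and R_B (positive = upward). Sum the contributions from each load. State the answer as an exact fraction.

Load 1 — uniform load w=18 kN/m over full span:
  R_A = wL/2 = 18·4/2 = 36 kN
  R_B = wL/2 = 18·4/2 = 36 kN
Load 2 — point force P=7 kN at a=8/5 m (b=L-a=12/5):
  R_A = Pb/L = 7·(12/5)/4 = 21/5 kN
  R_B = Pa/L = 7·(8/5)/4 = 14/5 kN
Superposition: R_A = 201/5 kN, R_B = 194/5 kN

R_A = 201/5 kN, R_B = 194/5 kN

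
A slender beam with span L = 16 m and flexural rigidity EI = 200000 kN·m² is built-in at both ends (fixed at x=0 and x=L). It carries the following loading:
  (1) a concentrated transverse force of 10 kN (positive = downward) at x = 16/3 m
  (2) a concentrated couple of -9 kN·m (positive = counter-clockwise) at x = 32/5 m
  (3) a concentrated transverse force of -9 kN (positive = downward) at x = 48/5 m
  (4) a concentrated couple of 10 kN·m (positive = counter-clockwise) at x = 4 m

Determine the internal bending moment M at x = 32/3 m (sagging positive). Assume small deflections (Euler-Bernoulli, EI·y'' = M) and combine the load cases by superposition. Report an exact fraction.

Load 1 — point force P=10 kN at a=16/3 m (b=L-a=32/3):
  M_1 = Pa²(a+3b)(L-x)/L³ - Pa²b/L²  [x>a] = 10·(16/3)²·((16/3)+3·(32/3))·(16-(32/3))/16³ - 10·(16/3)²·(32/3)/16² = 160/81 kN·m
Load 2 — applied couple M₀=-9 kN·m at a=32/5 m (b=L-a=48/5):
  M_2 = R_Ax - M_A - M₀  [x>a] with R_A=-81/100, M_A=-27/25 = (-81/100)·(32/3) - (-27/25) - (-9) = 36/25 kN·m
Load 3 — point force P=-9 kN at a=48/5 m (b=L-a=32/5):
  M_3 = Pa²(a+3b)(L-x)/L³ - Pa²b/L²  [x>a] = (-9)·(48/5)²·((48/5)+3·(32/5))·(16-(32/3))/16³ - (-9)·(48/5)²·(32/5)/16² = -1296/125 kN·m
Load 4 — applied couple M₀=10 kN·m at a=4 m (b=L-a=12):
  M_4 = R_Ax - M_A - M₀  [x>a] with R_A=45/64, M_A=-15/8 = (45/64)·(32/3) - (-15/8) - 10 = -5/8 kN·m
Superposition: M = Σ M_i = -613793/81000 kN·m ≈ -7.577691 kN·m

M(32/3) = -613793/81000 kN·m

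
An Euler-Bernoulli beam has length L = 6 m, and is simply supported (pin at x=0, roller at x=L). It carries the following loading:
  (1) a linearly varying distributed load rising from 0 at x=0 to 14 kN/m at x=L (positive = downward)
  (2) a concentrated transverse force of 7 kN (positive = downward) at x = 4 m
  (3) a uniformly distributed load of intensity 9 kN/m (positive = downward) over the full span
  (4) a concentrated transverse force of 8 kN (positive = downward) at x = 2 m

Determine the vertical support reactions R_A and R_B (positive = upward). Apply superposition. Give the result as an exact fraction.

R_A = 146/3 kN, R_B = 187/3 kN

Load 1 — triangular load w₀=14 kN/m (0→w₀ over full span):
  R_A = w₀L/6 = 14·6/6 = 14 kN
  R_B = w₀L/3 = 14·6/3 = 28 kN
Load 2 — point force P=7 kN at a=4 m (b=L-a=2):
  R_A = Pb/L = 7·2/6 = 7/3 kN
  R_B = Pa/L = 7·4/6 = 14/3 kN
Load 3 — uniform load w=9 kN/m over full span:
  R_A = wL/2 = 9·6/2 = 27 kN
  R_B = wL/2 = 9·6/2 = 27 kN
Load 4 — point force P=8 kN at a=2 m (b=L-a=4):
  R_A = Pb/L = 8·4/6 = 16/3 kN
  R_B = Pa/L = 8·2/6 = 8/3 kN
Superposition: R_A = 146/3 kN, R_B = 187/3 kN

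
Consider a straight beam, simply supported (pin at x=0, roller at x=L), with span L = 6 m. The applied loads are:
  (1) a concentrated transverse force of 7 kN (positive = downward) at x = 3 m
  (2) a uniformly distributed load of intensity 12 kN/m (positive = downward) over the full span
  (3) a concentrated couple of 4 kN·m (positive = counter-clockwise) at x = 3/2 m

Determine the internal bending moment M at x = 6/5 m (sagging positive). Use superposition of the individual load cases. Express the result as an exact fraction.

M(6/5) = 989/25 kN·m

Load 1 — point force P=7 kN at a=3 m (b=L-a=3):
  M_1 = Pbx/L  [x≤a] = 7·3·(6/5)/6 = 21/5 kN·m
Load 2 — uniform load w=12 kN/m over full span:
  M_2 = wx(L-x)/2 = 12·(6/5)·(6-(6/5))/2 = 864/25 kN·m
Load 3 — applied couple M₀=4 kN·m at a=3/2 m (b=L-a=9/2):
  M_3 = M₀x/L  [x≤a] = 4·(6/5)/6 = 4/5 kN·m
Superposition: M = Σ M_i = 989/25 kN·m ≈ 39.560000 kN·m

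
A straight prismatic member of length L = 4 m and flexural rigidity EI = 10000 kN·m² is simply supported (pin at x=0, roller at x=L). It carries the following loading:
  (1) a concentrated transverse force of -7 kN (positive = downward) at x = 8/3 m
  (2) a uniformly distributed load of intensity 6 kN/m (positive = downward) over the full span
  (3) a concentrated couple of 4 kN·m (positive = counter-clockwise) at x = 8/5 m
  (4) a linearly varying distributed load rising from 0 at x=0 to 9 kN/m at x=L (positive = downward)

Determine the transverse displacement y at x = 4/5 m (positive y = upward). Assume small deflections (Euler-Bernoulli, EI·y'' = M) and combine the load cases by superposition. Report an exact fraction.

y(4/5) = -1253836/791015625 m

Load 1 — point force P=-7 kN at a=8/3 m (b=L-a=4/3):
  y_1 = -Pbx(L²-b²-x²)/(6LEI)  [x≤a] = -(-7)·(4/3)·(4/5)·(4²-(4/3)²-(4/5)²)/(6·4·10000) = 2674/6328125 m
Load 2 — uniform load w=6 kN/m over full span:
  y_2 = -wx(L³-2Lx²+x³)/(24EI) = -6·(4/5)·(4³-2·4·(4/5)²+(4/5)³)/(24·10000) = -464/390625 m
Load 3 — applied couple M₀=4 kN·m at a=8/5 m (b=L-a=12/5):
  y_3 = (M₀x³/(6L)+C₁x)/EI  [x≤a] with C₁=M₀(3b²-L²)/(6L)=16/75 = (4·(4/5)³/(6·4)+(16/75)·(4/5))/10000 = 2/78125 m
Load 4 — triangular load w₀=9 kN/m (0→w₀ over full span):
  y_4 = -w₀x(7L⁴-10L²x²+3x⁴)/(360LEI) = -9·(4/5)·(7·4⁴-10·4²·(4/5)²+3·(4/5)⁴)/(360·4·10000) = -8256/9765625 m
Superposition: y = Σ y_i = -1253836/791015625 m ≈ -0.001585 m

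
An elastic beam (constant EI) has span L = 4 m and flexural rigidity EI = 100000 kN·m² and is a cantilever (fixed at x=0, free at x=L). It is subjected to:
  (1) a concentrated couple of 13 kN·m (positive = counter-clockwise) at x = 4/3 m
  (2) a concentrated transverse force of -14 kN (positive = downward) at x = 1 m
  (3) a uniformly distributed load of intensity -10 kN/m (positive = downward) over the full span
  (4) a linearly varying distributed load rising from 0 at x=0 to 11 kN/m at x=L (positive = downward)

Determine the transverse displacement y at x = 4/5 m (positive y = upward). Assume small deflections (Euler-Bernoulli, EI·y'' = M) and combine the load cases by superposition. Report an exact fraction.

y(4/5) = 75581/585937500 m

Load 1 — applied couple M₀=13 kN·m at a=4/3 m (b=L-a=8/3):
  y_1 = M₀x²/(2EI)  [x≤a] = 13·(4/5)²/(2·100000) = 13/312500 m
Load 2 — point force P=-14 kN at a=1 m (b=L-a=3):
  y_2 = -Px²(3a-x)/(6EI)  [x≤a] = -(-14)·(4/5)²·(3·1-(4/5))/(6·100000) = 77/2343750 m
Load 3 — uniform load w=-10 kN/m over full span:
  y_3 = -wx²(x²-4Lx+6L²)/(24EI) = -(-10)·(4/5)²·((4/5)²-4·4·(4/5)+6·4²)/(24·100000) = 262/1171875 m
Load 4 — triangular load w₀=11 kN/m (0→w₀ over full span):
  y_4 = (w₀Lx³/12-w₀L²x²/6-w₀x⁵/(120L))/EI = (11·4·(4/5)³/12-11·4²·(4/5)²/6-11·(4/5)⁵/(120·4))/100000 = -24761/146484375 m
Superposition: y = Σ y_i = 75581/585937500 m ≈ 0.000129 m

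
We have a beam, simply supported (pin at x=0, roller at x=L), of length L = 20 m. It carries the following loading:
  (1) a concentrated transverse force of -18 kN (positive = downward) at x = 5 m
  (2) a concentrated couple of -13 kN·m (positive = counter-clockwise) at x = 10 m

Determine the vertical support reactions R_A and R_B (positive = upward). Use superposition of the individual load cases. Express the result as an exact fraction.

R_A = -283/20 kN, R_B = -77/20 kN

Load 1 — point force P=-18 kN at a=5 m (b=L-a=15):
  R_A = Pb/L = (-18)·15/20 = -27/2 kN
  R_B = Pa/L = (-18)·5/20 = -9/2 kN
Load 2 — applied couple M₀=-13 kN·m at a=10 m (b=L-a=10):
  R_A = M₀/L = (-13)/20 = -13/20 kN
  R_B = -M₀/L = -(-13)/20 = 13/20 kN
Superposition: R_A = -283/20 kN, R_B = -77/20 kN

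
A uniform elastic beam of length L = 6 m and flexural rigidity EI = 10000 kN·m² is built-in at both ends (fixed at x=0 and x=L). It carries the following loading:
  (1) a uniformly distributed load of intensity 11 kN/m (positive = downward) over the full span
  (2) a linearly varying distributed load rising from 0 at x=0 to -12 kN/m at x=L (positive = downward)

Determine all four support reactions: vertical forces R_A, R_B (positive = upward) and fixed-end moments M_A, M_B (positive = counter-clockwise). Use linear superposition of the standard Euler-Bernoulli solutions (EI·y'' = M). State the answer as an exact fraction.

Load 1 — uniform load w=11 kN/m over full span:
  R_A = wL/2 = 11·6/2 = 33 kN
  M_A = wL²/12 = 11·6²/12 = 33 kN·m
  R_B = wL/2 = 11·6/2 = 33 kN
  M_B = -wL²/12 = -11·6²/12 = -33 kN·m
Load 2 — triangular load w₀=-12 kN/m (0→w₀ over full span):
  R_A = 3w₀L/20 = 3·(-12)·6/20 = -54/5 kN
  M_A = w₀L²/30 = (-12)·6²/30 = -72/5 kN·m
  R_B = 7w₀L/20 = 7·(-12)·6/20 = -126/5 kN
  M_B = -w₀L²/20 = -(-12)·6²/20 = 108/5 kN·m
Superposition: R_A = 111/5 kN, M_A = 93/5 kN·m, R_B = 39/5 kN, M_B = -57/5 kN·m

R_A = 111/5 kN, M_A = 93/5 kN·m, R_B = 39/5 kN, M_B = -57/5 kN·m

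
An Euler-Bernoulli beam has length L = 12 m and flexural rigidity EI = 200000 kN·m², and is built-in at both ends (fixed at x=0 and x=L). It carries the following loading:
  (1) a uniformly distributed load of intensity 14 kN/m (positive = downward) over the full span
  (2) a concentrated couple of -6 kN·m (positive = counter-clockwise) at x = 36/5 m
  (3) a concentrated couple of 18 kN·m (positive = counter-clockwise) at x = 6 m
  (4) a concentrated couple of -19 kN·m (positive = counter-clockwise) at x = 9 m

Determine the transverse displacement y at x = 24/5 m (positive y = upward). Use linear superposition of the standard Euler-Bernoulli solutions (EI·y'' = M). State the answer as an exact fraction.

Load 1 — uniform load w=14 kN/m over full span:
  y_1 = -wx²(L-x)²/(24EI) = -14·(24/5)²·(12-(24/5))²/(24·200000) = -6804/1953125 m
Load 2 — applied couple M₀=-6 kN·m at a=36/5 m (b=L-a=24/5):
  y_2 = (R_Ax³/6 - M_Ax²/2)/EI  [x≤a] with R_A=-18/25, M_A=-48/25 = ((-18/25)·(24/5)³/6 - (-48/25)·(24/5)²/2)/200000 = 432/9765625 m
Load 3 — applied couple M₀=18 kN·m at a=6 m (b=L-a=6):
  y_3 = (R_Ax³/6 - M_Ax²/2)/EI  [x≤a] with R_A=9/4, M_A=9/2 = ((9/4)·(24/5)³/6 - (9/2)·(24/5)²/2)/200000 = -81/1562500 m
Load 4 — applied couple M₀=-19 kN·m at a=9 m (b=L-a=3):
  y_4 = (R_Ax³/6 - M_Ax²/2)/EI  [x≤a] with R_A=-57/32, M_A=-95/16 = ((-57/32)·(24/5)³/6 - (-95/16)·(24/5)²/2)/200000 = 2223/12500000 m
Superposition: y = Σ y_i = -1035441/312500000 m ≈ -0.003313 m

y(24/5) = -1035441/312500000 m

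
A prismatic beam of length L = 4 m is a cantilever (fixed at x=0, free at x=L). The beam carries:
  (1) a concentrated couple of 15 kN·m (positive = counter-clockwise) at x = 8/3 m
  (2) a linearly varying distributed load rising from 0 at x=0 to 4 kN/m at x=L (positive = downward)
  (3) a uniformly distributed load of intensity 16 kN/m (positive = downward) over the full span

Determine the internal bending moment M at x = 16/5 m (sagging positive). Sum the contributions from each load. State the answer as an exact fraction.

Load 1 — applied couple M₀=15 kN·m at a=8/3 m (b=L-a=4/3):
  M_1 = 0  [x>a] = 0 kN·m
Load 2 — triangular load w₀=4 kN/m (0→w₀ over full span):
  M_2 = w₀Lx/2 - w₀L²/3 - w₀x³/(6L) = 4·4·(16/5)/2 - 4·4²/3 - 4·(16/5)³/(6·4) = -448/375 kN·m
Load 3 — uniform load w=16 kN/m over full span:
  M_3 = -w(L-x)²/2 = -16·(4-(16/5))²/2 = -128/25 kN·m
Superposition: M = Σ M_i = -2368/375 kN·m ≈ -6.314667 kN·m

M(16/5) = -2368/375 kN·m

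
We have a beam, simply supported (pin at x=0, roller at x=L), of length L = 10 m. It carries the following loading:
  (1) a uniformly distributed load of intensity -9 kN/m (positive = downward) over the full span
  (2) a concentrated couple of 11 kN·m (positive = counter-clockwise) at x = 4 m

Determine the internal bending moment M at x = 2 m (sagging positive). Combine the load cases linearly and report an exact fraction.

Load 1 — uniform load w=-9 kN/m over full span:
  M_1 = wx(L-x)/2 = (-9)·2·(10-2)/2 = -72 kN·m
Load 2 — applied couple M₀=11 kN·m at a=4 m (b=L-a=6):
  M_2 = M₀x/L  [x≤a] = 11·2/10 = 11/5 kN·m
Superposition: M = Σ M_i = -349/5 kN·m ≈ -69.800000 kN·m

M(2) = -349/5 kN·m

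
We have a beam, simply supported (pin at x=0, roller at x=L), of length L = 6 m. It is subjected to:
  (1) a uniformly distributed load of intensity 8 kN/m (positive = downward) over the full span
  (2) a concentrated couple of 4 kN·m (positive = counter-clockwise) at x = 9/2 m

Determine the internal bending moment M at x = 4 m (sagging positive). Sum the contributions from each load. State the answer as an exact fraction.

M(4) = 104/3 kN·m

Load 1 — uniform load w=8 kN/m over full span:
  M_1 = wx(L-x)/2 = 8·4·(6-4)/2 = 32 kN·m
Load 2 — applied couple M₀=4 kN·m at a=9/2 m (b=L-a=3/2):
  M_2 = M₀x/L  [x≤a] = 4·4/6 = 8/3 kN·m
Superposition: M = Σ M_i = 104/3 kN·m ≈ 34.666667 kN·m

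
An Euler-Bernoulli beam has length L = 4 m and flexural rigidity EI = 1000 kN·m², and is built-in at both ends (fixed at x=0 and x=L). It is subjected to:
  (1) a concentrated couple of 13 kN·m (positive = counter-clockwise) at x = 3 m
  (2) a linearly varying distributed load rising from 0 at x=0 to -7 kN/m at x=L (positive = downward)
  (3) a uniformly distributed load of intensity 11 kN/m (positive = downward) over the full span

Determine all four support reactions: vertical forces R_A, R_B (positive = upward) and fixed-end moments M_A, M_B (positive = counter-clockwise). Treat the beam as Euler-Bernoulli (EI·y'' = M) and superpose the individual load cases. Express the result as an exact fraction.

Load 1 — applied couple M₀=13 kN·m at a=3 m (b=L-a=1):
  R_A = 6M₀ab/L³ = 6·13·3·1/4³ = 117/32 kN
  M_A = M₀b(2a-b)/L² = 13·1·(2·3-1)/4² = 65/16 kN·m
  R_B = -6M₀ab/L³ = -6·13·3·1/4³ = -117/32 kN
  M_B = M₀a(2b-a)/L² = 13·3·(2·1-3)/4² = -39/16 kN·m
Load 2 — triangular load w₀=-7 kN/m (0→w₀ over full span):
  R_A = 3w₀L/20 = 3·(-7)·4/20 = -21/5 kN
  M_A = w₀L²/30 = (-7)·4²/30 = -56/15 kN·m
  R_B = 7w₀L/20 = 7·(-7)·4/20 = -49/5 kN
  M_B = -w₀L²/20 = -(-7)·4²/20 = 28/5 kN·m
Load 3 — uniform load w=11 kN/m over full span:
  R_A = wL/2 = 11·4/2 = 22 kN
  M_A = wL²/12 = 11·4²/12 = 44/3 kN·m
  R_B = wL/2 = 11·4/2 = 22 kN
  M_B = -wL²/12 = -11·4²/12 = -44/3 kN·m
Superposition: R_A = 3433/160 kN, M_A = 3599/240 kN·m, R_B = 1367/160 kN, M_B = -2761/240 kN·m

R_A = 3433/160 kN, M_A = 3599/240 kN·m, R_B = 1367/160 kN, M_B = -2761/240 kN·m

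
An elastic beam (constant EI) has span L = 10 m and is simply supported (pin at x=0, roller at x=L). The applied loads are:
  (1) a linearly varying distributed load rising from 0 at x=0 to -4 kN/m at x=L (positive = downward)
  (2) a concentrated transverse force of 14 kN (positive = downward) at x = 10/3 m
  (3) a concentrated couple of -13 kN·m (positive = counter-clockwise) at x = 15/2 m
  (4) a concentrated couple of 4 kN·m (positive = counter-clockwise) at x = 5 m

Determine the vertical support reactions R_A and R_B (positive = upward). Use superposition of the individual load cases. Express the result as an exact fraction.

R_A = 53/30 kN, R_B = -233/30 kN

Load 1 — triangular load w₀=-4 kN/m (0→w₀ over full span):
  R_A = w₀L/6 = (-4)·10/6 = -20/3 kN
  R_B = w₀L/3 = (-4)·10/3 = -40/3 kN
Load 2 — point force P=14 kN at a=10/3 m (b=L-a=20/3):
  R_A = Pb/L = 14·(20/3)/10 = 28/3 kN
  R_B = Pa/L = 14·(10/3)/10 = 14/3 kN
Load 3 — applied couple M₀=-13 kN·m at a=15/2 m (b=L-a=5/2):
  R_A = M₀/L = (-13)/10 = -13/10 kN
  R_B = -M₀/L = -(-13)/10 = 13/10 kN
Load 4 — applied couple M₀=4 kN·m at a=5 m (b=L-a=5):
  R_A = M₀/L = 4/10 = 2/5 kN
  R_B = -M₀/L = -4/10 = -2/5 kN
Superposition: R_A = 53/30 kN, R_B = -233/30 kN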